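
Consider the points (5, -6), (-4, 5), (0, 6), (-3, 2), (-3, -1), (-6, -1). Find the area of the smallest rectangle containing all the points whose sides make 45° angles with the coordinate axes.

130

In coordinates u = x + y, v = x − y the rectangle is axis-aligned; the map (x,y)→(u,v) scales areas by 2.
u-values: -1, 1, 6, -1, -4, -7; range = 6 − (-7) = 13.
v-values: 11, -9, -6, -5, -2, -5; range = 11 − (-9) = 20.
Area = (13 × 20) / 2 = 130.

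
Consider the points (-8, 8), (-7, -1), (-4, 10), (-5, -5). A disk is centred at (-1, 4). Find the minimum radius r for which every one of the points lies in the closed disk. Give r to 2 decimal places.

The required radius is the distance from (-1, 4) to the farthest point.
Squared distances: 65, 61, 45, 97.
Maximum is 97, attained at (-5, -5).
r = √97 ≈ 9.85.

9.85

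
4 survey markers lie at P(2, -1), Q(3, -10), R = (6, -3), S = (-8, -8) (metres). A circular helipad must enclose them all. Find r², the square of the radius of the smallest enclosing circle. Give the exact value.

55.25

The farthest pair is R–S with squared distance 221. The circle on this segment as diameter has centre (-1, -5.5) and r² = 221/4 = 55.25.
Check P: distance² to centre = 29.25 ≤ 55.25, so it lies inside.
All remaining points lie in this disk, and no smaller disk contains both endpoints, so this is the minimum enclosing circle.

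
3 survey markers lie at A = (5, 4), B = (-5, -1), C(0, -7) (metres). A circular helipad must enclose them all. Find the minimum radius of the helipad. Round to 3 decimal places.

6.207

Side lengths²: AB² = 125, AC² = 146, BC² = 61.
Since AC² = 146 < 125 + 61 = 186, the triangle is acute, so the smallest enclosing circle is the circumcircle.
Circumcentre = (41/34, -31/34), r² = 22265/578.
r = √(22265/578) ≈ 6.207.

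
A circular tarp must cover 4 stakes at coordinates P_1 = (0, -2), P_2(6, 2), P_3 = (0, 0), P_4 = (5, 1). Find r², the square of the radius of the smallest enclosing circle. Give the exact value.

A smallest enclosing disk is always determined by at most three of the input points on its boundary.
The farthest pair is P_1–P_2 with squared distance 52. The circle on this segment as diameter has centre (3, 0) and r² = 52/4 = 13.
Check P_3: distance² to centre = 9 ≤ 13, so it lies inside.
All remaining points lie in this disk, and no smaller disk contains both endpoints, so this is the minimum enclosing circle.

13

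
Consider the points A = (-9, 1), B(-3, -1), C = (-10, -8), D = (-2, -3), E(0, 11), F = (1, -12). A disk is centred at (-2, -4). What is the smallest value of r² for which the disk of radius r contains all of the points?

The required radius is the distance from (-2, -4) to the farthest point.
Squared distances: 74, 10, 80, 1, 229, 73.
Maximum is 229, attained at E.

229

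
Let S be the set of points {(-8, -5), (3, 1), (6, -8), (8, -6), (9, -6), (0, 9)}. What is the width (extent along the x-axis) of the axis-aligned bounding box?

17

max x = 9, min x = -8, so width = 17.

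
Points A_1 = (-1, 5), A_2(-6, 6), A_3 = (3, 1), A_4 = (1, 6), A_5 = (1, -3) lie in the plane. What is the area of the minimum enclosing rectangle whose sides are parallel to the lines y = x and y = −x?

72

In coordinates u = x + y, v = x − y the rectangle is axis-aligned; the map (x,y)→(u,v) scales areas by 2.
u-values: 4, 0, 4, 7, -2; range = 7 − (-2) = 9.
v-values: -6, -12, 2, -5, 4; range = 4 − (-12) = 16.
Area = (9 × 16) / 2 = 72.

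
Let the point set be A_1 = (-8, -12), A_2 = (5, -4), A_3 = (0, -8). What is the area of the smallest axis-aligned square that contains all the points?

169

The bounding box has width 13 and height 8.
An axis-aligned square enclosing the set must have side ≥ max(width, height).
So the minimum side is max(13, 8) = 13.
Area = 13² = 169.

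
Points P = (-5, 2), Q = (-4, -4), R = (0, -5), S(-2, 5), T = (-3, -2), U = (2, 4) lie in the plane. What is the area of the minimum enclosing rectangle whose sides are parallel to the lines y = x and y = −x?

In coordinates u = x + y, v = x − y the rectangle is axis-aligned; the map (x,y)→(u,v) scales areas by 2.
u-values: -3, -8, -5, 3, -5, 6; range = 6 − (-8) = 14.
v-values: -7, 0, 5, -7, -1, -2; range = 5 − (-7) = 12.
Area = (14 × 12) / 2 = 84.

84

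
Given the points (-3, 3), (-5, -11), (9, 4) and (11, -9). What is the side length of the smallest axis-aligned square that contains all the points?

The bounding box has width 16 and height 15.
An axis-aligned square enclosing the set must have side ≥ max(width, height).
So the minimum side is max(16, 15) = 16.

16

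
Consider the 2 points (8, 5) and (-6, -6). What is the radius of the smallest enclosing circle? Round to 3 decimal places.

The smallest circle enclosing two points has them as diameter endpoints.
Centre = midpoint = (1, -0.5); r² = |(8, 5)−(-6, -6)|²/4 = 317/4 = 79.25.
r = √(79.25) ≈ 8.902.

8.902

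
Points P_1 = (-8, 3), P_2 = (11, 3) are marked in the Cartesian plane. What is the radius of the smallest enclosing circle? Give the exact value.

9.5

The smallest circle enclosing two points has them as diameter endpoints.
Centre = midpoint = (1.5, 3); r² = |P_1P_2|²/4 = 361/4 = 90.25.
r = √(90.25) = 9.5.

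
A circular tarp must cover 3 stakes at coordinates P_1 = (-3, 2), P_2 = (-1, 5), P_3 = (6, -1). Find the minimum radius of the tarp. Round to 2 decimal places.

Side lengths²: P_1P_2² = 13, P_1P_3² = 90, P_2P_3² = 85.
Since P_1P_3² = 90 < 85 + 13 = 98, the triangle is acute, so the smallest enclosing circle is the circumcircle.
Circumcentre = (37/22, 23/22), r² = 5525/242.
r = √(5525/242) ≈ 4.78.

4.78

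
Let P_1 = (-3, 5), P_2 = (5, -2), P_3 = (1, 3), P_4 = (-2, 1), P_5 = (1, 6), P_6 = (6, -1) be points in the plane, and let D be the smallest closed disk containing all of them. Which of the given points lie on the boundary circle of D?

A smallest enclosing disk is always determined by at most three of the input points on its boundary.
The farthest pair is P_1–P_6 with squared distance 117. The circle on this segment as diameter has centre (1.5, 2) and r² = 117/4 = 29.25.
Check P_2: distance² to centre = 28.25 ≤ 29.25, so it lies inside.
All remaining points lie in this disk, and no smaller disk contains both endpoints, so this is the minimum enclosing circle.
The points at distance exactly r from the centre are P_1, P_6 — 2 points.

P_1, P_6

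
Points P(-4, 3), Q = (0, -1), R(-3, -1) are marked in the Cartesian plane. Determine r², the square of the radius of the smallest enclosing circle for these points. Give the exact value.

Side lengths²: PQ² = 32, PR² = 17, QR² = 9.
Since PQ² = 32 ≥ 17 + 9 = 26, the angle opposite PQ is not acute, so the smallest enclosing circle has PQ as diameter.
Centre = midpoint of PQ = (-2, 1), r² = 32/4 = 8.

8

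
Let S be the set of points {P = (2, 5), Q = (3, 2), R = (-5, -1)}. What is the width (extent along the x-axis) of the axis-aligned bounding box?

max x = 3, min x = -5, so width = 8.

8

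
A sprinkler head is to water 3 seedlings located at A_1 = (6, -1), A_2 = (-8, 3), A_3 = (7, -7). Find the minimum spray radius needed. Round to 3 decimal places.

Side lengths²: A_1A_2² = 212, A_1A_3² = 37, A_2A_3² = 325.
Since A_2A_3² = 325 ≥ 212 + 37 = 249, the angle opposite A_2A_3 is not acute, so the smallest enclosing circle has A_2A_3 as diameter.
Centre = midpoint of A_2A_3 = (-0.5, -2), r² = 325/4 = 81.25.
r = √(81.25) ≈ 9.014.

9.014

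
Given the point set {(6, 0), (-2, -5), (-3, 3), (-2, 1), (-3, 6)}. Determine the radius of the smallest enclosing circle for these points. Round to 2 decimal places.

6.06

The minimum enclosing circle is determined by three boundary points: (6, 0), (-2, -5), (-3, 6).
Their circumcentre is (-1/62, 45/62) with r² = 70577/1922.
The farthest remaining point (-3, 3) is at distance² 27053/1922 ≤ 70577/1922.
r = √(70577/1922) ≈ 6.06.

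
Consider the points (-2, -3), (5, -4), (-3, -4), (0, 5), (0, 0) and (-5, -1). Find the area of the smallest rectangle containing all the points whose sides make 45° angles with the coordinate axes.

84

In coordinates u = x + y, v = x − y the rectangle is axis-aligned; the map (x,y)→(u,v) scales areas by 2.
u-values: -5, 1, -7, 5, 0, -6; range = 5 − (-7) = 12.
v-values: 1, 9, 1, -5, 0, -4; range = 9 − (-5) = 14.
Area = (12 × 14) / 2 = 84.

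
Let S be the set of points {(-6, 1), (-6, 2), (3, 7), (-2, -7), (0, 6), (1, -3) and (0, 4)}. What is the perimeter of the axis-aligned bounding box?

46

Width = max x − min x = 3 − (-6) = 9.
Height = max y − min y = 7 − (-7) = 14.
Perimeter = 2(9 + 14) = 46.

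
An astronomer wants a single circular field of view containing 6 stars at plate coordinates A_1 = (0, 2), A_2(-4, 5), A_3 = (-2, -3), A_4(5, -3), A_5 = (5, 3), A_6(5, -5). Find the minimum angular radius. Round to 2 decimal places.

The minimum enclosing circle of a finite set is fixed by two of the points (as a diameter) or three (as a circumcircle).
The farthest pair is A_2–A_6 with squared distance 181. The circle on this segment as diameter has centre (0.5, 0) and r² = 181/4 = 45.25.
Check A_1: distance² to centre = 4.25 ≤ 45.25, so it lies inside.
All remaining points lie in this disk, and no smaller disk contains both endpoints, so this is the minimum enclosing circle.
r = √(45.25) ≈ 6.73.

6.73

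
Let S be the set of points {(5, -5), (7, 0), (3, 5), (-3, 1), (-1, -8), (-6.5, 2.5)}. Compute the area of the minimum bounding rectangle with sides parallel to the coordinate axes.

175.5

x ranges over [-6.5, 7], width 13.5.
y ranges over [-8, 5], height 13.
Area = 13.5 × 13 = 175.5.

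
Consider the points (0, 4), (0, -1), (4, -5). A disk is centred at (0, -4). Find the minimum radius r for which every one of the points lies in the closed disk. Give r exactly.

The required radius is the distance from (0, -4) to the farthest point.
Squared distances: 64, 9, 17.
Maximum is 64, attained at (0, 4).
r = √64 = 8.

8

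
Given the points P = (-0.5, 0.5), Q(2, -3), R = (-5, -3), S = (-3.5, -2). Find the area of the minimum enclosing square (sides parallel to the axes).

49

The bounding box has width 7 and height 3.5.
An axis-aligned square enclosing the set must have side ≥ max(width, height).
So the minimum side is max(7, 3.5) = 7.
Area = 7² = 49.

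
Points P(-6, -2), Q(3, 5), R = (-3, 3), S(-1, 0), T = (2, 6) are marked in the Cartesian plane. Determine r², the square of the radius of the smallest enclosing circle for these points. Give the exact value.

The minimum enclosing circle of a finite set is fixed by two of the points (as a diameter) or three (as a circumcircle).
The farthest pair is P–Q with squared distance 130. The circle on this segment as diameter has centre (-1.5, 1.5) and r² = 130/4 = 32.5.
Check R: distance² to centre = 4.5 ≤ 32.5, so it lies inside.
All remaining points lie in this disk, and no smaller disk contains both endpoints, so this is the minimum enclosing circle.

32.5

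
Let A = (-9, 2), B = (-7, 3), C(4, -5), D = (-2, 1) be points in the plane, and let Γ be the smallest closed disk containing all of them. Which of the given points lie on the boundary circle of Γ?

A smallest enclosing disk is always determined by at most three of the input points on its boundary.
The farthest pair is A–C with squared distance 218. The circle on this segment as diameter has centre (-2.5, -1.5) and r² = 218/4 = 54.5.
Check B: distance² to centre = 40.5 ≤ 54.5, so it lies inside.
All remaining points lie in this disk, and no smaller disk contains both endpoints, so this is the minimum enclosing circle.
The points at distance exactly r from the centre are A, C — 2 points.

A, C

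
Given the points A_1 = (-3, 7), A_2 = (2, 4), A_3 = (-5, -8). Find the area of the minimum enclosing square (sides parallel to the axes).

The bounding box has width 7 and height 15.
An axis-aligned square enclosing the set must have side ≥ max(width, height).
So the minimum side is max(7, 15) = 15.
Area = 15² = 225.

225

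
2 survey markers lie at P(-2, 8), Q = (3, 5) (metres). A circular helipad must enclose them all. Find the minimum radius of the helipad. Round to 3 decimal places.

The smallest circle enclosing two points has them as diameter endpoints.
Centre = midpoint = (0.5, 6.5); r² = |PQ|²/4 = 34/4 = 8.5.
r = √(8.5) ≈ 2.915.

2.915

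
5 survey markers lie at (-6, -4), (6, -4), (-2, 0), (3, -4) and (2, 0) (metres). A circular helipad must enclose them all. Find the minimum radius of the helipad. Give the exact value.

By Welzl's lemma the MEC is supported by two points (diametrically opposite) or three points (on a circumcircle).
The farthest pair is (-6, -4)–(6, -4) with squared distance 144. The circle on this segment as diameter has centre (0, -4) and r² = 144/4 = 36.
Check (-2, 0): distance² to centre = 20 ≤ 36, so it lies inside.
All remaining points lie in this disk, and no smaller disk contains both endpoints, so this is the minimum enclosing circle.
r = √36 = 6.

6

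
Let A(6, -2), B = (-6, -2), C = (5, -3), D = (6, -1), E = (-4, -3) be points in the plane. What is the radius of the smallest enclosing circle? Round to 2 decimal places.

The minimum enclosing circle of a finite set is fixed by two of the points (as a diameter) or three (as a circumcircle).
The farthest pair is B–D with squared distance 145. The circle on this segment as diameter has centre (0, -1.5) and r² = 145/4 = 36.25.
Check A: distance² to centre = 36.25 ≤ 36.25, so it lies inside.
All remaining points lie in this disk, and no smaller disk contains both endpoints, so this is the minimum enclosing circle.
r = √(36.25) ≈ 6.02.

6.02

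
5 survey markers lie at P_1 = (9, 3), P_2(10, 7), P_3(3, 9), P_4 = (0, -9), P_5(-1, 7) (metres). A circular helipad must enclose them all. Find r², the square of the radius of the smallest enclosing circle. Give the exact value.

By Welzl's lemma the MEC is supported by two points (diametrically opposite) or three points (on a circumcircle).
The minimum enclosing circle is determined by three boundary points: P_2, P_3, P_4.
Their circumcentre is (45/11, -19/44) with r² = 174529/1936.
The farthest remaining point P_5 is at distance² 157105/1936 ≤ 174529/1936.

174529/1936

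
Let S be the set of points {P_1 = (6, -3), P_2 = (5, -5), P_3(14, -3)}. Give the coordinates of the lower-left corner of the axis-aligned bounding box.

x-range [5, 14], y-range [-5, -3].
The lower-left corner is (5, -5).

(5, -5)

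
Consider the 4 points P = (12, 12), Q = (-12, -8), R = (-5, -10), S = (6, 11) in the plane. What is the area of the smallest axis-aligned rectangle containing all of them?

x ranges over [-12, 12], width 24.
y ranges over [-10, 12], height 22.
Area = 24 × 22 = 528.

528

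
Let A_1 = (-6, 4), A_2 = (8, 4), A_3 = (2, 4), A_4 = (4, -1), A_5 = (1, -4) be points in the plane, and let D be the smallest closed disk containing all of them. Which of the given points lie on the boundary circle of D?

A_1, A_2, A_5

The minimum enclosing circle of a finite set is fixed by two of the points (as a diameter) or three (as a circumcircle).
The minimum enclosing circle is determined by three boundary points: A_1, A_2, A_5.
Their circumcentre is (1, 3.0625) with r² = 49.87890625.
The farthest remaining point A_4 is at distance² 25.50390625 ≤ 49.87890625.
The points at distance exactly r from the centre are A_1, A_2, A_5 — 3 points.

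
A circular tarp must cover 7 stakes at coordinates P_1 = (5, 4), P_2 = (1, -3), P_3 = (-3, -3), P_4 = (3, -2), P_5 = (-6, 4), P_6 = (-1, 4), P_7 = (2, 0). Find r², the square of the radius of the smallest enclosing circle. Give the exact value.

The minimum enclosing circle of a finite set is fixed by two of the points (as a diameter) or three (as a circumcircle).
The minimum enclosing circle is determined by three boundary points: P_1, P_3, P_5.
Their circumcentre is (-0.5, 31/14) with r² = 3277/98.
The farthest remaining point P_4 is at distance² 2941/98 ≤ 3277/98.

3277/98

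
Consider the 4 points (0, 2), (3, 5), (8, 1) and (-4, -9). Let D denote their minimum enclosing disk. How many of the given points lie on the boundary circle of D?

By Welzl's lemma the MEC is supported by two points (diametrically opposite) or three points (on a circumcircle).
The minimum enclosing circle is determined by three boundary points: (3, 5), (8, 1), (-4, -9).
Their circumcentre is (13/14, -19/7) with r² = 12505/196.
The farthest remaining point (0, 2) is at distance² 4525/196 ≤ 12505/196.
The points at distance exactly r from the centre are (3, 5), (8, 1), (-4, -9) — 3 points.

3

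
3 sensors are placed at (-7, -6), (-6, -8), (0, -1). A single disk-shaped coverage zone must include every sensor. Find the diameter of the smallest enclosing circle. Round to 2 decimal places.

9.22

Call the three points A, B, C in the order given.
Side lengths²: AB² = 5, AC² = 74, BC² = 85.
Since BC² = 85 ≥ 74 + 5 = 79, the angle opposite BC is not acute, so the smallest enclosing circle has BC as diameter.
Centre = midpoint of BC = (-3, -4.5), r² = 85/4 = 21.25.
Diameter = 2r = 2√(21.25) ≈ 9.22.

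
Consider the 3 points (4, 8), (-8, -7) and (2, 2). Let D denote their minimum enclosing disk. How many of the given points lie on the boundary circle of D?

Call the three points A, B, C in the order given.
Side lengths²: AB² = 369, AC² = 40, BC² = 181.
Since AB² = 369 ≥ 181 + 40 = 221, the angle opposite AB is not acute, so the smallest enclosing circle has AB as diameter.
Centre = midpoint of AB = (-2, 0.5), r² = 369/4 = 92.25.
The points at distance exactly r from the centre are (4, 8), (-8, -7) — 2 points.

2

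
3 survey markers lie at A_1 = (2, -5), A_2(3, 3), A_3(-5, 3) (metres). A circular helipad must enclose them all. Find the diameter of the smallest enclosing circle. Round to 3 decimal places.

Side lengths²: A_1A_2² = 65, A_1A_3² = 113, A_2A_3² = 64.
Since A_1A_3² = 113 < 65 + 64 = 129, the triangle is acute, so the smallest enclosing circle is the circumcircle.
Circumcentre = (-1, -0.5625), r² = 28.69140625.
Diameter = 2r = 2√(28.69140625) ≈ 10.713.

10.713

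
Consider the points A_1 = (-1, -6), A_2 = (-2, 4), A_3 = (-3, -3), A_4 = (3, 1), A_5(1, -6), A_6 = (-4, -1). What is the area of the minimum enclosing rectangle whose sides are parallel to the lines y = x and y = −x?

71.5

In coordinates u = x + y, v = x − y the rectangle is axis-aligned; the map (x,y)→(u,v) scales areas by 2.
u-values: -7, 2, -6, 4, -5, -5; range = 4 − (-7) = 11.
v-values: 5, -6, 0, 2, 7, -3; range = 7 − (-6) = 13.
Area = (11 × 13) / 2 = 71.5.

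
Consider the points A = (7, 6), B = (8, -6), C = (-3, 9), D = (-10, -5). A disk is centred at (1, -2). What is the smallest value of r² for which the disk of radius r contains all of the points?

137

The required radius is the distance from (1, -2) to the farthest point.
Squared distances: 100, 65, 137, 130.
Maximum is 137, attained at C.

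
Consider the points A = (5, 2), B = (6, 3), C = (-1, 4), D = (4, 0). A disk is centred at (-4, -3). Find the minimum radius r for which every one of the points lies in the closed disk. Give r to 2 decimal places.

11.66

The required radius is the distance from (-4, -3) to the farthest point.
Squared distances: 106, 136, 58, 73.
Maximum is 136, attained at B.
r = √136 ≈ 11.66.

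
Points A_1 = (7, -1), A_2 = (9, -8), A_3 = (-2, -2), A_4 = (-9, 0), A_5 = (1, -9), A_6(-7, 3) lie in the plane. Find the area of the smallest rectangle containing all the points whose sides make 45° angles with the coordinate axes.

202.5

In coordinates u = x + y, v = x − y the rectangle is axis-aligned; the map (x,y)→(u,v) scales areas by 2.
u-values: 6, 1, -4, -9, -8, -4; range = 6 − (-9) = 15.
v-values: 8, 17, 0, -9, 10, -10; range = 17 − (-10) = 27.
Area = (15 × 27) / 2 = 202.5.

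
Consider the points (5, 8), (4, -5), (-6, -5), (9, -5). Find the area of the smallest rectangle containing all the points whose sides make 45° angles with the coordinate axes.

In coordinates u = x + y, v = x − y the rectangle is axis-aligned; the map (x,y)→(u,v) scales areas by 2.
u-values: 13, -1, -11, 4; range = 13 − (-11) = 24.
v-values: -3, 9, -1, 14; range = 14 − (-3) = 17.
Area = (24 × 17) / 2 = 204.

204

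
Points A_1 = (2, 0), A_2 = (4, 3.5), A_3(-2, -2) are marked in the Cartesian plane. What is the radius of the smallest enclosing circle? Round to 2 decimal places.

Side lengths²: A_1A_2² = 16.25, A_1A_3² = 20, A_2A_3² = 66.25.
Since A_2A_3² = 66.25 ≥ 20 + 16.25 = 36.25, the angle opposite A_2A_3 is not acute, so the smallest enclosing circle has A_2A_3 as diameter.
Centre = midpoint of A_2A_3 = (1, 0.75), r² = 66.25/4 = 16.5625.
r = √(16.5625) ≈ 4.07.

4.07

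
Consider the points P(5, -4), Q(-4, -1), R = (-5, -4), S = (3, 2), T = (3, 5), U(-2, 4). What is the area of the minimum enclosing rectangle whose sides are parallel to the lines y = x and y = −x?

In coordinates u = x + y, v = x − y the rectangle is axis-aligned; the map (x,y)→(u,v) scales areas by 2.
u-values: 1, -5, -9, 5, 8, 2; range = 8 − (-9) = 17.
v-values: 9, -3, -1, 1, -2, -6; range = 9 − (-6) = 15.
Area = (17 × 15) / 2 = 127.5.

127.5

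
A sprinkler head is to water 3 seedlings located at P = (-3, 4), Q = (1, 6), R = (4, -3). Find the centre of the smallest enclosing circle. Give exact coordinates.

Side lengths²: PQ² = 20, PR² = 98, QR² = 90.
Since PR² = 98 < 90 + 20 = 110, the triangle is acute, so the smallest enclosing circle is the circumcircle.
Circumcentre = (1, 1), r² = 25.
Centre = (1, 1).

(1, 1)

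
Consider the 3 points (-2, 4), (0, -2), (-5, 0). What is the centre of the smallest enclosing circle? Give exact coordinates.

(-47/26, 19/26)

Call the three points A, B, C in the order given.
Side lengths²: AB² = 40, AC² = 25, BC² = 29.
Since AB² = 40 < 29 + 25 = 54, the triangle is acute, so the smallest enclosing circle is the circumcircle.
Circumcentre = (-47/26, 19/26), r² = 3625/338.
Centre = (-47/26, 19/26).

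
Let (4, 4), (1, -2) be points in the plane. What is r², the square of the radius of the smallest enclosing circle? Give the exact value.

11.25

The smallest circle enclosing two points has them as diameter endpoints.
Centre = midpoint = (2.5, 1); r² = |(4, 4)−(1, -2)|²/4 = 45/4 = 11.25.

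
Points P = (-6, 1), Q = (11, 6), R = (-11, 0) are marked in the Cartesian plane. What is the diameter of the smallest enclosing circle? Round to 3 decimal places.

Side lengths²: PQ² = 314, PR² = 26, QR² = 520.
Since QR² = 520 ≥ 314 + 26 = 340, the angle opposite QR is not acute, so the smallest enclosing circle has QR as diameter.
Centre = midpoint of QR = (0, 3), r² = 520/4 = 130.
Diameter = 2r = 2√130 ≈ 22.804.

22.804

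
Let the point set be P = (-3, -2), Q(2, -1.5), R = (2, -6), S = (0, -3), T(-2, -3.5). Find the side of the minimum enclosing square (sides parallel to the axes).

The bounding box has width 5 and height 4.5.
An axis-aligned square enclosing the set must have side ≥ max(width, height).
So the minimum side is max(5, 4.5) = 5.

5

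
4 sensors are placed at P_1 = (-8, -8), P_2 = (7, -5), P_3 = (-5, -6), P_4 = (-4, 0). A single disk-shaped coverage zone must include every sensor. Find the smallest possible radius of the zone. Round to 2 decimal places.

A smallest enclosing disk is always determined by at most three of the input points on its boundary.
The farthest pair is P_1–P_2 with squared distance 234. The circle on this segment as diameter has centre (-0.5, -6.5) and r² = 234/4 = 58.5.
Check P_3: distance² to centre = 20.5 ≤ 58.5, so it lies inside.
All remaining points lie in this disk, and no smaller disk contains both endpoints, so this is the minimum enclosing circle.
r = √(58.5) ≈ 7.65.

7.65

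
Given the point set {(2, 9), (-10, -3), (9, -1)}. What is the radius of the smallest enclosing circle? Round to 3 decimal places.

9.700

Call the three points A, B, C in the order given.
Side lengths²: AB² = 288, AC² = 149, BC² = 365.
Since BC² = 365 < 288 + 149 = 437, the triangle is acute, so the smallest enclosing circle is the circumcircle.
Circumcentre = (-23/34, -11/34), r² = 54385/578.
r = √(54385/578) ≈ 9.700.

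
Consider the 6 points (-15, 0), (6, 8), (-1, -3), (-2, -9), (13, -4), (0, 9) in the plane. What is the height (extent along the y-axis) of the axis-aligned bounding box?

max y = 9, min y = -9, so height = 18.

18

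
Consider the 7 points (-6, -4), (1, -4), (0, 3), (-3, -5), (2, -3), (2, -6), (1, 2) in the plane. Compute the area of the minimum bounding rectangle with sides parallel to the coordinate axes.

x ranges over [-6, 2], width 8.
y ranges over [-6, 3], height 9.
Area = 8 × 9 = 72.

72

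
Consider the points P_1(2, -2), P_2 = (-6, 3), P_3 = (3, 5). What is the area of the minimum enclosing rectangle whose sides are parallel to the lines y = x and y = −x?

In coordinates u = x + y, v = x − y the rectangle is axis-aligned; the map (x,y)→(u,v) scales areas by 2.
u-values: 0, -3, 8; range = 8 − (-3) = 11.
v-values: 4, -9, -2; range = 4 − (-9) = 13.
Area = (11 × 13) / 2 = 71.5.

71.5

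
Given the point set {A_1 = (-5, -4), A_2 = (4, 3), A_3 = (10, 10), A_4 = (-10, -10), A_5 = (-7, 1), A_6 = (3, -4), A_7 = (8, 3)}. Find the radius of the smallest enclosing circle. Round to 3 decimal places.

14.142

By Welzl's lemma the MEC is supported by two points (diametrically opposite) or three points (on a circumcircle).
The farthest pair is A_3–A_4 with squared distance 800. The circle on this segment as diameter has centre (0, 0) and r² = 800/4 = 200.
Check A_1: distance² to centre = 41 ≤ 200, so it lies inside.
All remaining points lie in this disk, and no smaller disk contains both endpoints, so this is the minimum enclosing circle.
r = √200 ≈ 14.142.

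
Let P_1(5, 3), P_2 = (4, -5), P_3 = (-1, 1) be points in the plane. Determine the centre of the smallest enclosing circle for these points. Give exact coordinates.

Side lengths²: P_1P_2² = 65, P_1P_3² = 40, P_2P_3² = 61.
Since P_1P_2² = 65 < 61 + 40 = 101, the triangle is acute, so the smallest enclosing circle is the circumcircle.
Circumcentre = (135/46, -37/46), r² = 19825/1058.
Centre = (135/46, -37/46).

(135/46, -37/46)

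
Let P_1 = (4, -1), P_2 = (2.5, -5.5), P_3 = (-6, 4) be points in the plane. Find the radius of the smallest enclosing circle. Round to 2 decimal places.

6.37

Side lengths²: P_1P_2² = 22.5, P_1P_3² = 125, P_2P_3² = 162.5.
Since P_2P_3² = 162.5 ≥ 125 + 22.5 = 147.5, the angle opposite P_2P_3 is not acute, so the smallest enclosing circle has P_2P_3 as diameter.
Centre = midpoint of P_2P_3 = (-1.75, -0.75), r² = 162.5/4 = 40.625.
r = √(40.625) ≈ 6.37.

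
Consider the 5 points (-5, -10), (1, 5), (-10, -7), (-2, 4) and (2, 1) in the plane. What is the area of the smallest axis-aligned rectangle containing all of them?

180

x ranges over [-10, 2], width 12.
y ranges over [-10, 5], height 15.
Area = 12 × 15 = 180.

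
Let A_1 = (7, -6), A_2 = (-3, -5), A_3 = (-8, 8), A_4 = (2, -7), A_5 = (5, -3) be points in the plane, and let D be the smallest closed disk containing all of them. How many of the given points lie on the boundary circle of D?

By Welzl's lemma the MEC is supported by two points (diametrically opposite) or three points (on a circumcircle).
The farthest pair is A_1–A_3 with squared distance 421. The circle on this segment as diameter has centre (-0.5, 1) and r² = 421/4 = 105.25.
Check A_2: distance² to centre = 42.25 ≤ 105.25, so it lies inside.
All remaining points lie in this disk, and no smaller disk contains both endpoints, so this is the minimum enclosing circle.
The points at distance exactly r from the centre are A_1, A_3 — 2 points.

2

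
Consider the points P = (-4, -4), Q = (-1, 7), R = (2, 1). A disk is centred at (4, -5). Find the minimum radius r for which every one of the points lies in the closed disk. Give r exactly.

The required radius is the distance from (4, -5) to the farthest point.
Squared distances: 65, 169, 40.
Maximum is 169, attained at Q.
r = √169 = 13.

13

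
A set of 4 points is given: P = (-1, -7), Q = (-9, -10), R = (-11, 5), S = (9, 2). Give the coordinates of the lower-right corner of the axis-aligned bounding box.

x-range [-11, 9], y-range [-10, 5].
The lower-right corner is (9, -10).

(9, -10)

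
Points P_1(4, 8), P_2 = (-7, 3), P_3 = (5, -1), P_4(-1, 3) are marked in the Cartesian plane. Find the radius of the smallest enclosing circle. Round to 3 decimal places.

A smallest enclosing disk is always determined by at most three of the input points on its boundary.
The minimum enclosing circle is determined by three boundary points: P_1, P_2, P_3.
Their circumcentre is (-9/26, 77/26) with r² = 14965/338.
The farthest remaining point P_4 is at distance² 145/338 ≤ 14965/338.
r = √(14965/338) ≈ 6.654.

6.654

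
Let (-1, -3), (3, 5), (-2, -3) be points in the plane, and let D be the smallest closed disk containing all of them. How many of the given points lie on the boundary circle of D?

2

Call the three points A, B, C in the order given.
Side lengths²: AB² = 80, AC² = 1, BC² = 89.
Since BC² = 89 ≥ 80 + 1 = 81, the angle opposite BC is not acute, so the smallest enclosing circle has BC as diameter.
Centre = midpoint of BC = (0.5, 1), r² = 89/4 = 22.25.
The points at distance exactly r from the centre are (3, 5), (-2, -3) — 2 points.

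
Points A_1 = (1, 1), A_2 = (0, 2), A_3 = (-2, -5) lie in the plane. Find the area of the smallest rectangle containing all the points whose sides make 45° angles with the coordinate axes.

22.5

In coordinates u = x + y, v = x − y the rectangle is axis-aligned; the map (x,y)→(u,v) scales areas by 2.
u-values: 2, 2, -7; range = 2 − (-7) = 9.
v-values: 0, -2, 3; range = 3 − (-2) = 5.
Area = (9 × 5) / 2 = 22.5.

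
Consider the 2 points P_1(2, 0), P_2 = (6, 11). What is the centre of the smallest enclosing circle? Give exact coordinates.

(4, 5.5)

The smallest circle enclosing two points has them as diameter endpoints.
Centre = midpoint = (4, 5.5); r² = |P_1P_2|²/4 = 137/4 = 34.25.
Centre = (4, 5.5).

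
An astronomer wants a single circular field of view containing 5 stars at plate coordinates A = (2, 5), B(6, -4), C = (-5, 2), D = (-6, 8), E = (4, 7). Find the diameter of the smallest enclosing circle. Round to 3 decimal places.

16.971

The farthest pair is B–D with squared distance 288. The circle on this segment as diameter has centre (0, 2) and r² = 288/4 = 72.
Check A: distance² to centre = 13 ≤ 72, so it lies inside.
All remaining points lie in this disk, and no smaller disk contains both endpoints, so this is the minimum enclosing circle.
Diameter = 2r = 2√72 ≈ 16.971.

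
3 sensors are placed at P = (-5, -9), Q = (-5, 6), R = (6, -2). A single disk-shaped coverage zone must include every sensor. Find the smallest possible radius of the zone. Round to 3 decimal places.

8.061

Side lengths²: PQ² = 225, PR² = 170, QR² = 185.
Since PQ² = 225 < 185 + 170 = 355, the triangle is acute, so the smallest enclosing circle is the circumcircle.
Circumcentre = (-45/22, -1.5), r² = 15725/242.
r = √(15725/242) ≈ 8.061.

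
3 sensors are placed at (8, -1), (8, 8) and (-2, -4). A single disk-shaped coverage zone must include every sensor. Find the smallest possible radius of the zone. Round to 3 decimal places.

Call the three points A, B, C in the order given.
Side lengths²: AB² = 81, AC² = 109, BC² = 244.
Since BC² = 244 ≥ 109 + 81 = 190, the angle opposite BC is not acute, so the smallest enclosing circle has BC as diameter.
Centre = midpoint of BC = (3, 2), r² = 244/4 = 61.
r = √61 ≈ 7.810.

7.810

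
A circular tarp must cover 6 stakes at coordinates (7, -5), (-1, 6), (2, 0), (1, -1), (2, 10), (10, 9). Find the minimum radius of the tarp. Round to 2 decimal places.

7.94

By Welzl's lemma the MEC is supported by two points (diametrically opposite) or three points (on a circumcircle).
The minimum enclosing circle is determined by three boundary points: (7, -5), (2, 10), (10, 9).
Their circumcentre is (237/46, 125/46) with r² = 66625/1058.
The farthest remaining point (-1, 6) is at distance² 51445/1058 ≤ 66625/1058.
r = √(66625/1058) ≈ 7.94.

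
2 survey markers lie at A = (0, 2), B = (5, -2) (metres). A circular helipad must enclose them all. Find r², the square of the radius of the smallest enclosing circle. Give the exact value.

The smallest circle enclosing two points has them as diameter endpoints.
Centre = midpoint = (2.5, 0); r² = |AB|²/4 = 41/4 = 10.25.

10.25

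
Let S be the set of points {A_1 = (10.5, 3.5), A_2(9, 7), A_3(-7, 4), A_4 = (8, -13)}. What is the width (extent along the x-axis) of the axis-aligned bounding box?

17.5

max x = 10.5, min x = -7, so width = 17.5.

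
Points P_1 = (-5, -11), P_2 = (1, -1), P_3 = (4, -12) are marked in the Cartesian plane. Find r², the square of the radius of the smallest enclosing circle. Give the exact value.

Side lengths²: P_1P_2² = 136, P_1P_3² = 82, P_2P_3² = 130.
Since P_1P_2² = 136 < 130 + 82 = 212, the triangle is acute, so the smallest enclosing circle is the circumcircle.
Circumcentre = (-1/48, -7.1875), r² = 45305/1152.

45305/1152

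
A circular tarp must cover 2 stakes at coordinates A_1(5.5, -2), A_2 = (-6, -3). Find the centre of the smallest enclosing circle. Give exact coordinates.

The smallest circle enclosing two points has them as diameter endpoints.
Centre = midpoint = (-0.25, -2.5); r² = |A_1A_2|²/4 = 133.25/4 = 33.3125.
Centre = (-0.25, -2.5).

(-0.25, -2.5)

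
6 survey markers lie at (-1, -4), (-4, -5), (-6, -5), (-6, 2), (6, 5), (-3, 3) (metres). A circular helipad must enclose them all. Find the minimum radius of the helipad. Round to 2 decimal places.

The farthest pair is (-6, -5)–(6, 5) with squared distance 244. The circle on this segment as diameter has centre (0, 0) and r² = 244/4 = 61.
Check (-1, -4): distance² to centre = 17 ≤ 61, so it lies inside.
All remaining points lie in this disk, and no smaller disk contains both endpoints, so this is the minimum enclosing circle.
r = √61 ≈ 7.81.

7.81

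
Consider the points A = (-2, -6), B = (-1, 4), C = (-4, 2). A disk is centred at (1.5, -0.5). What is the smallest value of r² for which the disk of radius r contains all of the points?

The required radius is the distance from (1.5, -0.5) to the farthest point.
Squared distances: 42.5, 26.5, 36.5.
Maximum is 42.5, attained at A.

42.5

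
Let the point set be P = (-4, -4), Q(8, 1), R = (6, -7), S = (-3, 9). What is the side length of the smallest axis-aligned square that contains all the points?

16

The bounding box has width 12 and height 16.
An axis-aligned square enclosing the set must have side ≥ max(width, height).
So the minimum side is max(12, 16) = 16.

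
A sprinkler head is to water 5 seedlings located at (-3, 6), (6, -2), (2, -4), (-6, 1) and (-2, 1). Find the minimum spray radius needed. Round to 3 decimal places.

6.293

A smallest enclosing disk is always determined by at most three of the input points on its boundary.
The minimum enclosing circle is determined by three boundary points: (-3, 6), (6, -2), (-6, 1).
Their circumcentre is (13/46, 29/46) with r² = 41905/1058.
The farthest remaining point (2, -4) is at distance² 25805/1058 ≤ 41905/1058.
r = √(41905/1058) ≈ 6.293.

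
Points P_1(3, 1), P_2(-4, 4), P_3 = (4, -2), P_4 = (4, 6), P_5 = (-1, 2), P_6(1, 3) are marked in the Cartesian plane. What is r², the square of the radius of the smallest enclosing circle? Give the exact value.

The minimum enclosing circle of a finite set is fixed by two of the points (as a diameter) or three (as a circumcircle).
The minimum enclosing circle is determined by three boundary points: P_2, P_3, P_4.
Their circumcentre is (0.75, 2) with r² = 26.5625.
The farthest remaining point P_1 is at distance² 6.0625 ≤ 26.5625.

26.5625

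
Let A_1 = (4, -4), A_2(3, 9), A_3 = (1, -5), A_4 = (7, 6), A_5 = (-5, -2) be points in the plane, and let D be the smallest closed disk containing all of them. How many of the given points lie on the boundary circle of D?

A smallest enclosing disk is always determined by at most three of the input points on its boundary.
The minimum enclosing circle is determined by three boundary points: A_2, A_4, A_5.
Their circumcentre is (16/17, 71/34) with r² = 60125/1156.
The farthest remaining point A_3 is at distance² 58085/1156 ≤ 60125/1156.
The points at distance exactly r from the centre are A_2, A_4, A_5 — 3 points.

3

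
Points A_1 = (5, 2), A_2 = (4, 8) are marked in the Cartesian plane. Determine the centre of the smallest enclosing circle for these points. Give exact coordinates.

The smallest circle enclosing two points has them as diameter endpoints.
Centre = midpoint = (4.5, 5); r² = |A_1A_2|²/4 = 37/4 = 9.25.
Centre = (4.5, 5).

(4.5, 5)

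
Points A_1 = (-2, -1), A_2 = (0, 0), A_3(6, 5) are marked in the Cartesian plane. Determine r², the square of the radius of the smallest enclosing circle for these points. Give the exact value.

Side lengths²: A_1A_2² = 5, A_1A_3² = 100, A_2A_3² = 61.
Since A_1A_3² = 100 ≥ 61 + 5 = 66, the angle opposite A_1A_3 is not acute, so the smallest enclosing circle has A_1A_3 as diameter.
Centre = midpoint of A_1A_3 = (2, 2), r² = 100/4 = 25.

25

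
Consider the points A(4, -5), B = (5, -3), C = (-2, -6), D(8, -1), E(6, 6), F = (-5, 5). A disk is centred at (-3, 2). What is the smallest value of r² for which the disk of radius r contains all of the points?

The required radius is the distance from (-3, 2) to the farthest point.
Squared distances: 98, 89, 65, 130, 97, 13.
Maximum is 130, attained at D.

130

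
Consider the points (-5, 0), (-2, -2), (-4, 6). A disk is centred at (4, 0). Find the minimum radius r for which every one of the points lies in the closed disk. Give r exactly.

10

The required radius is the distance from (4, 0) to the farthest point.
Squared distances: 81, 40, 100.
Maximum is 100, attained at (-4, 6).
r = √100 = 10.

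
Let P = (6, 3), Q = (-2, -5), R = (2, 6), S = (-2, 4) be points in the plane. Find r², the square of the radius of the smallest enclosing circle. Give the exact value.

By Welzl's lemma the MEC is supported by two points (diametrically opposite) or three points (on a circumcircle).
The minimum enclosing circle is determined by three boundary points: P, Q, R.
Their circumcentre is (11/14, 3/14) with r² = 3425/98.
The farthest remaining point S is at distance² 2165/98 ≤ 3425/98.

3425/98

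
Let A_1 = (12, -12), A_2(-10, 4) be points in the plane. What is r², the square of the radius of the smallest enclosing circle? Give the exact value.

The smallest circle enclosing two points has them as diameter endpoints.
Centre = midpoint = (1, -4); r² = |A_1A_2|²/4 = 740/4 = 185.

185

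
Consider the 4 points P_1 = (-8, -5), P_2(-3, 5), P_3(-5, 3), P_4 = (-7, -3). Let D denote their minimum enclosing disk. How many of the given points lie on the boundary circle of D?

By Welzl's lemma the MEC is supported by two points (diametrically opposite) or three points (on a circumcircle).
The farthest pair is P_1–P_2 with squared distance 125. The circle on this segment as diameter has centre (-5.5, 0) and r² = 125/4 = 31.25.
Check P_3: distance² to centre = 9.25 ≤ 31.25, so it lies inside.
All remaining points lie in this disk, and no smaller disk contains both endpoints, so this is the minimum enclosing circle.
The points at distance exactly r from the centre are P_1, P_2 — 2 points.

2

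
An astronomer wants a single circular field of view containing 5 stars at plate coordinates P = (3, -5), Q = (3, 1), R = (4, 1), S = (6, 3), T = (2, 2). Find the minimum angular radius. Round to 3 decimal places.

A smallest enclosing disk is always determined by at most three of the input points on its boundary.
The farthest pair is P–S with squared distance 73. The circle on this segment as diameter has centre (4.5, -1) and r² = 73/4 = 18.25.
Check Q: distance² to centre = 6.25 ≤ 18.25, so it lies inside.
All remaining points lie in this disk, and no smaller disk contains both endpoints, so this is the minimum enclosing circle.
r = √(18.25) ≈ 4.272.

4.272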